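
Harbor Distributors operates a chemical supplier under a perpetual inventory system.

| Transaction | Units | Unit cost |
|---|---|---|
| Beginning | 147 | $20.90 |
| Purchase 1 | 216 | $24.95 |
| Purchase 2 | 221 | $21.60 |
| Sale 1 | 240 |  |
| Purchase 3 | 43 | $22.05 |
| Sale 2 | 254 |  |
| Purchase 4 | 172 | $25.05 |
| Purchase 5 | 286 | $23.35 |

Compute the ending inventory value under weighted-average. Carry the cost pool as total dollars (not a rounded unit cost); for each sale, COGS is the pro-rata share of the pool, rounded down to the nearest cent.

Ending inventory = $13,991.81

After Beginning: 147 on hand, pool $3,072.30 (≈ $20.9000 each)
After Purchase 1: 363 on hand, pool $8,461.50 (≈ $23.3099 each)
After Purchase 2: 584 on hand, pool $13,235.10 (≈ $22.6628 each)
Sale 1, sell 240: 240/584 × $13,235.10 → $5,439.08
After Purchase 3: 387 on hand, pool $8,744.17 (≈ $22.5948 each)
Sale 2, sell 254: 254/387 × $8,744.17 → $5,739.06
After Purchase 4: 305 on hand, pool $7,313.71 (≈ $23.9794 each)
After Purchase 5: 591 on hand, pool $13,991.81 (≈ $23.6748 each)
Total COGS = $5,439.08 + $5,739.06 = $11,178.14
Ending inventory (cost pool remaining) = $13,991.81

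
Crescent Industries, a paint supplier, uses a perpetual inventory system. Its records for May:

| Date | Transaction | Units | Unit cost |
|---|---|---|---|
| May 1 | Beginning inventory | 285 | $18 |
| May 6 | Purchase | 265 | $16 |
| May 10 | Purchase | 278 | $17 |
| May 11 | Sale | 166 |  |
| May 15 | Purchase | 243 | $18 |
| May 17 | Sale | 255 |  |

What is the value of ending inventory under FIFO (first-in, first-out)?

Ending inventory = $11,164

May 11, 166 sold [FIFO — oldest first]: 166 @ $18 = $2,988
May 17, 255 sold [FIFO — oldest first]: 119 @ $18 + 136 @ $16 = $4,318
Total COGS = $2,988 + $4,318 = $7,306
Ending inventory: 129 @ $16 + 278 @ $17 + 243 @ $18 = $11,164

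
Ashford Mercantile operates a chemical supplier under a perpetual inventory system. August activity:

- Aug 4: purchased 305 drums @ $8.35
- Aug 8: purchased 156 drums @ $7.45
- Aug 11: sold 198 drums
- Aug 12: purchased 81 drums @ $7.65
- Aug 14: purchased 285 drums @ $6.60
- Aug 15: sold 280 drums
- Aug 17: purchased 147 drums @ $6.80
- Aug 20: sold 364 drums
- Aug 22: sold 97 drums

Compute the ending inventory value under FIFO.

Ending inventory = $238.00

Aug 11, 198 sold [FIFO — oldest first]: 198 @ $8.35 = $1,653.30
Aug 15, 280 sold [FIFO — oldest first]: 107 @ $8.35 + 156 @ $7.45 + 17 @ $7.65 = $2,185.70
Aug 20, 364 sold [FIFO — oldest first]: 64 @ $7.65 + 285 @ $6.60 + 15 @ $6.80 = $2,472.60
Aug 22, 97 sold [FIFO — oldest first]: 97 @ $6.80 = $659.60
Total COGS = $1,653.30 + $2,185.70 + $2,472.60 + $659.60 = $6,971.20
Ending inventory: 35 @ $6.80 = $238.00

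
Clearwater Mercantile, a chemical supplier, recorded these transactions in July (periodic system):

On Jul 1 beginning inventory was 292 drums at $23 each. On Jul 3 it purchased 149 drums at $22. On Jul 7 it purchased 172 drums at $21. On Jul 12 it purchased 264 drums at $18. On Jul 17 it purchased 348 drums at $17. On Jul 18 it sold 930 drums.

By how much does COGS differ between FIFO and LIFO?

FIFO COGS: 292 @ $23 + 149 @ $22 + 172 @ $21 + 264 @ $18 + 53 @ $17 = $19,259
LIFO COGS: 348 @ $17 + 264 @ $18 + 172 @ $21 + 146 @ $22 = $17,492
Difference = |$19,259 − $17,492| = $1,767

$1,767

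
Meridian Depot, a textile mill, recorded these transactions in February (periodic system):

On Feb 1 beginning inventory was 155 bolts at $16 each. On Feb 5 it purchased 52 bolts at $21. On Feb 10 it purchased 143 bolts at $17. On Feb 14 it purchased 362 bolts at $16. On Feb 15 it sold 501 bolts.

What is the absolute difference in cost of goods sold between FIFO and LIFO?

FIFO COGS: 155 @ $16 + 52 @ $21 + 143 @ $17 + 151 @ $16 = $8,419
LIFO COGS: 362 @ $16 + 139 @ $17 = $8,155
Difference = |$8,419 − $8,155| = $264

$264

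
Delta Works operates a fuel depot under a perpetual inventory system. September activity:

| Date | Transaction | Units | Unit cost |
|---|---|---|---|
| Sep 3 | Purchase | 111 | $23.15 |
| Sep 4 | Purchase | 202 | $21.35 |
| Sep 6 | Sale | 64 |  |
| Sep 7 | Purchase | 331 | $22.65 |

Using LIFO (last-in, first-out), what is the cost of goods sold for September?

COGS = $1,366.40

Sep 6, 64 sold [LIFO — newest first]: 64 @ $21.35 = $1,366.40
Ending inventory: 111 @ $23.15 + 138 @ $21.35 + 331 @ $22.65 = $13,013.10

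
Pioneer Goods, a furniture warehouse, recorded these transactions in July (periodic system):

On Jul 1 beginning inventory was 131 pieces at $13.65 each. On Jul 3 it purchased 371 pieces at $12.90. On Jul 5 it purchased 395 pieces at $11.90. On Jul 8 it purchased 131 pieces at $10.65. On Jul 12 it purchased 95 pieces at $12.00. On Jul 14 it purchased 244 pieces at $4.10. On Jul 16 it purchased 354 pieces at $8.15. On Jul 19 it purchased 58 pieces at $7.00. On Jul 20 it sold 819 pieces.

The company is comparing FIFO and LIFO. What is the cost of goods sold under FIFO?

COGS = $10,346.35

FIFO COGS: 131 @ $13.65 + 371 @ $12.90 + 317 @ $11.90 = $10,346.35
LIFO COGS: 58 @ $7.00 + 354 @ $8.15 + 244 @ $4.10 + 95 @ $12.00 + 68 @ $10.65 = $6,155.70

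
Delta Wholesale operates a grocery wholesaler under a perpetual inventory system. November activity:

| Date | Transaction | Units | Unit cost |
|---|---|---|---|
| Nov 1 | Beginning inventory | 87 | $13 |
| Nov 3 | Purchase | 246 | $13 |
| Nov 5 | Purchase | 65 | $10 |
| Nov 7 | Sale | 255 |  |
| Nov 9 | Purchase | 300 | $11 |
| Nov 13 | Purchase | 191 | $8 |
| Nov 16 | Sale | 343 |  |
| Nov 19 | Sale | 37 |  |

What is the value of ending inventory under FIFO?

Ending inventory = $2,221

Nov 7, 255 sold [FIFO — oldest first]: 87 @ $13 + 168 @ $13 = $3,315
Nov 16, 343 sold [FIFO — oldest first]: 78 @ $13 + 65 @ $10 + 200 @ $11 = $3,864
Nov 19, 37 sold [FIFO — oldest first]: 37 @ $11 = $407
Total COGS = $3,315 + $3,864 + $407 = $7,586
Ending inventory: 63 @ $11 + 191 @ $8 = $2,221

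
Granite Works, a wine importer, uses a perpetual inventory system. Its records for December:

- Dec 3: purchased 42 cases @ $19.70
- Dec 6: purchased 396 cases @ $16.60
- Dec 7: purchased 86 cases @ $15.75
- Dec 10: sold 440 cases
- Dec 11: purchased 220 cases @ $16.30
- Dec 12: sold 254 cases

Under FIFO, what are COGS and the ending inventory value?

COGS = $11,526.50; ending inventory = $815.00

Dec 10, 440 sold [FIFO — oldest first]: 42 @ $19.70 + 396 @ $16.60 + 2 @ $15.75 = $7,432.50
Dec 12, 254 sold [FIFO — oldest first]: 84 @ $15.75 + 170 @ $16.30 = $4,094.00
Total COGS = $7,432.50 + $4,094.00 = $11,526.50
Ending inventory: 50 @ $16.30 = $815.00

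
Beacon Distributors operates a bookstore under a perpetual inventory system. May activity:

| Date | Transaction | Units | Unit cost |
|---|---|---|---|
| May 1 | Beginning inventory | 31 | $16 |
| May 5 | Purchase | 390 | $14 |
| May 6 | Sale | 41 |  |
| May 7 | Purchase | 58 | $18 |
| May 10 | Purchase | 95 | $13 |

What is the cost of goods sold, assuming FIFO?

May 6, 41 sold [FIFO — oldest first]: 31 @ $16 + 10 @ $14 = $636
Ending inventory: 380 @ $14 + 58 @ $18 + 95 @ $13 = $7,599
Check: goods available $8,235 = COGS $636 + ending $7,599

COGS = $636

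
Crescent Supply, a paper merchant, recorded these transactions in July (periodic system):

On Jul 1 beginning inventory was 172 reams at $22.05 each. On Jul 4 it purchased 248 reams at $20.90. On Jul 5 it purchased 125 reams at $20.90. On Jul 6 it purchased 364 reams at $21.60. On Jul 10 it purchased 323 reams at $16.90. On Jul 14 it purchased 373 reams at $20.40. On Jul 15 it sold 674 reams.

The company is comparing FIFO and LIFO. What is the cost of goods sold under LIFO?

COGS = $12,696.10

FIFO COGS: 172 @ $22.05 + 248 @ $20.90 + 125 @ $20.90 + 129 @ $21.60 = $14,374.70
LIFO COGS: 373 @ $20.40 + 301 @ $16.90 = $12,696.10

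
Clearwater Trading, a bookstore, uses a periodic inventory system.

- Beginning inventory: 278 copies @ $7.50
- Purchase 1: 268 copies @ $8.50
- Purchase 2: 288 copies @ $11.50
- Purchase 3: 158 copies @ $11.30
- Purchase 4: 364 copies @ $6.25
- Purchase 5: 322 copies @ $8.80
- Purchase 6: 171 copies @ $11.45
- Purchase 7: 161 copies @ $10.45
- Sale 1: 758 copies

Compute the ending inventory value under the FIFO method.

Ending inventory = $11,408.40

Sale 1 (758) [FIFO — oldest first]: 278 @ $7.50 + 268 @ $8.50 + 212 @ $11.50 = $6,801.00
Ending inventory: 76 @ $11.50 + 158 @ $11.30 + 364 @ $6.25 + 322 @ $8.80 + 171 @ $11.45 + 161 @ $10.45 = $11,408.40
Check: goods available $18,209.40 = COGS $6,801.00 + ending $11,408.40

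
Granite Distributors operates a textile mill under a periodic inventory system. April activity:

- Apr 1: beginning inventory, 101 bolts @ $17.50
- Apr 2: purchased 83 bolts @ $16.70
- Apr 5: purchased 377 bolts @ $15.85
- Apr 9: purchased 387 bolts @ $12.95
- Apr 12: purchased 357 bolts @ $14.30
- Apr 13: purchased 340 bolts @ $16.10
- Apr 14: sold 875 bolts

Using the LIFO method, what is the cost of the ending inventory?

Apr 14, 875 sold [LIFO — newest first]: 340 @ $16.10 + 357 @ $14.30 + 178 @ $12.95 = $12,884.20
Ending inventory: 101 @ $17.50 + 83 @ $16.70 + 377 @ $15.85 + 209 @ $12.95 = $11,835.60

Ending inventory = $11,835.60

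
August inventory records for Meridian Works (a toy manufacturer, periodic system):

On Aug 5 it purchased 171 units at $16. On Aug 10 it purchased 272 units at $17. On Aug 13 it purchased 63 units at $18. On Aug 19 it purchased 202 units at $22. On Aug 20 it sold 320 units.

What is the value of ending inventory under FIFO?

Aug 20, 320 sold [FIFO — oldest first]: 171 @ $16 + 149 @ $17 = $5,269
Ending inventory: 123 @ $17 + 63 @ $18 + 202 @ $22 = $7,669

Ending inventory = $7,669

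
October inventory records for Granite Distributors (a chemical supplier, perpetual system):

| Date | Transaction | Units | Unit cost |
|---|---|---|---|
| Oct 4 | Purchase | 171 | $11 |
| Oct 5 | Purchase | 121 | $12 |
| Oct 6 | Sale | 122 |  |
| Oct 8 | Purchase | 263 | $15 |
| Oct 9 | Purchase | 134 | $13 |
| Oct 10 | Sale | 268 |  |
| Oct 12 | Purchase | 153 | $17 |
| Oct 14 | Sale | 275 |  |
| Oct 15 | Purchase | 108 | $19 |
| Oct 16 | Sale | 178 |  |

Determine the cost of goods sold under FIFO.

COGS = $11,640

Oct 6, 122 sold [FIFO — oldest first]: 122 @ $11 = $1,342
Oct 10, 268 sold [FIFO — oldest first]: 49 @ $11 + 121 @ $12 + 98 @ $15 = $3,461
Oct 14, 275 sold [FIFO — oldest first]: 165 @ $15 + 110 @ $13 = $3,905
Oct 16, 178 sold [FIFO — oldest first]: 24 @ $13 + 153 @ $17 + 1 @ $19 = $2,932
Total COGS = $1,342 + $3,461 + $3,905 + $2,932 = $11,640
Ending inventory: 107 @ $19 = $2,033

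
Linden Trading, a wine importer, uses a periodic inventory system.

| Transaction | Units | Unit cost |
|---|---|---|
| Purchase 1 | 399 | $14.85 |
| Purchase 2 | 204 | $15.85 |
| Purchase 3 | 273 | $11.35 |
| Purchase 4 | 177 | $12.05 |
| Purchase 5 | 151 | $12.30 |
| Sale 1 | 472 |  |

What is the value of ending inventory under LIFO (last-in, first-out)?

Sale 1 (472) [LIFO — newest first]: 151 @ $12.30 + 177 @ $12.05 + 144 @ $11.35 = $5,624.55
Ending inventory: 399 @ $14.85 + 204 @ $15.85 + 129 @ $11.35 = $10,622.70
Check: goods available $16,247.25 = COGS $5,624.55 + ending $10,622.70

Ending inventory = $10,622.70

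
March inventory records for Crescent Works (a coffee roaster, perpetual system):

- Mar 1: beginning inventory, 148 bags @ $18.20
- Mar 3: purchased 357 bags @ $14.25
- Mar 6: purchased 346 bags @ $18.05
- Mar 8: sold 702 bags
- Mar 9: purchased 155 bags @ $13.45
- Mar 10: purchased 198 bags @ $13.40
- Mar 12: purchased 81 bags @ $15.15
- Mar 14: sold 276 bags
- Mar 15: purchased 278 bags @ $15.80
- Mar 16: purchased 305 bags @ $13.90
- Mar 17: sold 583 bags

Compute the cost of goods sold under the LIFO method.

Mar 8, 702 sold [LIFO — newest first]: 346 @ $18.05 + 356 @ $14.25 = $11,318.30
Mar 14, 276 sold [LIFO — newest first]: 81 @ $15.15 + 195 @ $13.40 = $3,840.15
Mar 17, 583 sold [LIFO — newest first]: 305 @ $13.90 + 278 @ $15.80 = $8,631.90
Total COGS = $11,318.30 + $3,840.15 + $8,631.90 = $23,790.35
Ending inventory: 148 @ $18.20 + 1 @ $14.25 + 155 @ $13.45 + 3 @ $13.40 = $4,832.80

COGS = $23,790.35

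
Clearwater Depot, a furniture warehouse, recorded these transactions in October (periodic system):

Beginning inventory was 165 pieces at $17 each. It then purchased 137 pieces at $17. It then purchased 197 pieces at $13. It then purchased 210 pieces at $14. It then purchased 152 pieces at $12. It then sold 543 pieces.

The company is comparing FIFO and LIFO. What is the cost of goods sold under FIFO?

FIFO COGS: 165 @ $17 + 137 @ $17 + 197 @ $13 + 44 @ $14 = $8,311
LIFO COGS: 152 @ $12 + 210 @ $14 + 181 @ $13 = $7,117

COGS = $8,311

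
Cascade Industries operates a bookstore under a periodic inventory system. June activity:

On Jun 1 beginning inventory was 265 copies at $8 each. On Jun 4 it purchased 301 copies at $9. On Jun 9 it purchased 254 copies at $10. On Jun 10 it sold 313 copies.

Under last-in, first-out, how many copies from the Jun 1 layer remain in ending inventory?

265

Jun 10, 313 sold [LIFO — newest first]: 254 @ $10 + 59 @ $9 = $3,071
Ending inventory: 265 @ $8 + 242 @ $9 = $4,298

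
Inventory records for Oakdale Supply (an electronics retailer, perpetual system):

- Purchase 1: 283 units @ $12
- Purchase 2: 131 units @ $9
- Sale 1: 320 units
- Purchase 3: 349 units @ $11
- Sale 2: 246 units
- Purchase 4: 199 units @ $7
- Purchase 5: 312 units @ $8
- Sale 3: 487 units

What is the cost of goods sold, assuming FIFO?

COGS = $10,535

Sale 1 (320) [FIFO — oldest first]: 283 @ $12 + 37 @ $9 = $3,729
Sale 2 (246) [FIFO — oldest first]: 94 @ $9 + 152 @ $11 = $2,518
Sale 3 (487) [FIFO — oldest first]: 197 @ $11 + 199 @ $7 + 91 @ $8 = $4,288
Total COGS = $3,729 + $2,518 + $4,288 = $10,535
Ending inventory: 221 @ $8 = $1,768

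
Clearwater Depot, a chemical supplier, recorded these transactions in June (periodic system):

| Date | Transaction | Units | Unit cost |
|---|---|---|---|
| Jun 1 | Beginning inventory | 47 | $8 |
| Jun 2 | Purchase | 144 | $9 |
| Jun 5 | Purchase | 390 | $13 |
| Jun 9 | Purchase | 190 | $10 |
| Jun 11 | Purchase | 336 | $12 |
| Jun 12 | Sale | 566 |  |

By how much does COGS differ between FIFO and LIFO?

$95

FIFO COGS: 47 @ $8 + 144 @ $9 + 375 @ $13 = $6,547
LIFO COGS: 336 @ $12 + 190 @ $10 + 40 @ $13 = $6,452
Difference = |$6,547 − $6,452| = $95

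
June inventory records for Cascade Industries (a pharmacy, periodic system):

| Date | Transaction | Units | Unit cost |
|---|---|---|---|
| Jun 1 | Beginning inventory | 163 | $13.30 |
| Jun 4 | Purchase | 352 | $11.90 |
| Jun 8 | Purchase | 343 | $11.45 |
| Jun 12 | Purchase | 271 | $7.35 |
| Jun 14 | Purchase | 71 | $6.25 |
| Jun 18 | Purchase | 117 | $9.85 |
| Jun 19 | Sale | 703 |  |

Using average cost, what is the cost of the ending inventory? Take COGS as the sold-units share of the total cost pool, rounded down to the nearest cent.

Jun 19, sell 703: 703/1317 × $13,872.10 → $7,404.77
Ending inventory (cost pool remaining) = $6,467.33
Check: goods available $13,872.10 = COGS $7,404.77 + ending $6,467.33

Ending inventory = $6,467.33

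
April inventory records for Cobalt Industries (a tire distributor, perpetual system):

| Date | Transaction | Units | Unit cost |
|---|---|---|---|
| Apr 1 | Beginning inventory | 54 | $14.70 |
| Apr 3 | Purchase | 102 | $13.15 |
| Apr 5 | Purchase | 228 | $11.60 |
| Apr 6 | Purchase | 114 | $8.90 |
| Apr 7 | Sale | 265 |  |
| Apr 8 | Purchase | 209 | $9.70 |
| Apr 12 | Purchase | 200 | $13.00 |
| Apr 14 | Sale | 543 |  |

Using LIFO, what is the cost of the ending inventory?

Apr 7, 265 sold [LIFO — newest first]: 114 @ $8.90 + 151 @ $11.60 = $2,766.20
Apr 14, 543 sold [LIFO — newest first]: 200 @ $13.00 + 209 @ $9.70 + 77 @ $11.60 + 57 @ $13.15 = $6,270.05
Total COGS = $2,766.20 + $6,270.05 = $9,036.25
Ending inventory: 54 @ $14.70 + 45 @ $13.15 = $1,385.55

Ending inventory = $1,385.55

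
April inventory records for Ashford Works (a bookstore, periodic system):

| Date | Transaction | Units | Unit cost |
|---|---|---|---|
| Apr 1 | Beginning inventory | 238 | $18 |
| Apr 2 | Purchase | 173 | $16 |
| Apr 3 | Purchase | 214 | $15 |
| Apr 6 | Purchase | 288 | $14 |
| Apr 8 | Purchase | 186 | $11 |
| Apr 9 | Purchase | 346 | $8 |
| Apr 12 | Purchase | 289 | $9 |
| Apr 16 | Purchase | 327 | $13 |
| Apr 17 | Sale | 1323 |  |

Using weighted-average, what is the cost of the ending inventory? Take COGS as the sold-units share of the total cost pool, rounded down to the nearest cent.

Apr 17, sell 1323: 1323/2061 × $25,960.00 → $16,664.27
Ending inventory (cost pool remaining) = $9,295.73
Check: goods available $25,960.00 = COGS $16,664.27 + ending $9,295.73

Ending inventory = $9,295.73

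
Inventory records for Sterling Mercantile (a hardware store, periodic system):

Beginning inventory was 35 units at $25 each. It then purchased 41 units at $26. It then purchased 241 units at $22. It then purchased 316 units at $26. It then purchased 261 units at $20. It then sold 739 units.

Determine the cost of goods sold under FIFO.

COGS = $17,579

Sale 1 (739) [FIFO — oldest first]: 35 @ $25 + 41 @ $26 + 241 @ $22 + 316 @ $26 + 106 @ $20 = $17,579
Ending inventory: 155 @ $20 = $3,100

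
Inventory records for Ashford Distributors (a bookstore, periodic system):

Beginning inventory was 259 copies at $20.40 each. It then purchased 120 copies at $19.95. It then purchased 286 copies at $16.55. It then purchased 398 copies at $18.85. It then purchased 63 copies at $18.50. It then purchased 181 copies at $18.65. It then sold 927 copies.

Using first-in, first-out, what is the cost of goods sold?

COGS = $17,349.60

Sale 1 (927) [FIFO — oldest first]: 259 @ $20.40 + 120 @ $19.95 + 286 @ $16.55 + 262 @ $18.85 = $17,349.60
Ending inventory: 136 @ $18.85 + 63 @ $18.50 + 181 @ $18.65 = $7,104.75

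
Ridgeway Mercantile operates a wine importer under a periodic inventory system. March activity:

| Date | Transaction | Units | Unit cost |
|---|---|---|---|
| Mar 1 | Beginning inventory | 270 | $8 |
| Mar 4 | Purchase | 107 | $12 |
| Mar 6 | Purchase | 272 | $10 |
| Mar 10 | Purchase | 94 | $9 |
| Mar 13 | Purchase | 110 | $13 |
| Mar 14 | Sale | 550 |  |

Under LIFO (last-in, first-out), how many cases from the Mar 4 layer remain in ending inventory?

33

Mar 14, 550 sold [LIFO — newest first]: 110 @ $13 + 94 @ $9 + 272 @ $10 + 74 @ $12 = $5,884
Ending inventory: 270 @ $8 + 33 @ $12 = $2,556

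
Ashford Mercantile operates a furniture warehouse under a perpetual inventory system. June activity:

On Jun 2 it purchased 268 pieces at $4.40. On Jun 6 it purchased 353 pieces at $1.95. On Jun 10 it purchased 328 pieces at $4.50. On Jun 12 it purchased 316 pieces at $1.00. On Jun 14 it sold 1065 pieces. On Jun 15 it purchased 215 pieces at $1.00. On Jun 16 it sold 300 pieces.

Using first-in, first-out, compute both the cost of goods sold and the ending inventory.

Jun 14, 1065 sold [FIFO — oldest first]: 268 @ $4.40 + 353 @ $1.95 + 328 @ $4.50 + 116 @ $1.00 = $3,459.55
Jun 16, 300 sold [FIFO — oldest first]: 200 @ $1.00 + 100 @ $1.00 = $300.00
Total COGS = $3,459.55 + $300.00 = $3,759.55
Ending inventory: 115 @ $1.00 = $115.00
Check: goods available $3,874.55 = COGS $3,759.55 + ending $115.00

COGS = $3,759.55; ending inventory = $115.00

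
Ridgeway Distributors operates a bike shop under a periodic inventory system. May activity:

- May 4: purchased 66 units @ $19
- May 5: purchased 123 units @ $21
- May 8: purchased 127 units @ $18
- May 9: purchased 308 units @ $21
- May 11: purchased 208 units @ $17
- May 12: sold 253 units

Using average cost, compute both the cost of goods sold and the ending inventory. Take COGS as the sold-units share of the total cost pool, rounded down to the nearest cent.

COGS = $4,904.00; ending inventory = $11,223.00

May 12, sell 253: 253/832 × $16,127.00 → $4,904.00
Ending inventory (cost pool remaining) = $11,223.00
Check: goods available $16,127.00 = COGS $4,904.00 + ending $11,223.00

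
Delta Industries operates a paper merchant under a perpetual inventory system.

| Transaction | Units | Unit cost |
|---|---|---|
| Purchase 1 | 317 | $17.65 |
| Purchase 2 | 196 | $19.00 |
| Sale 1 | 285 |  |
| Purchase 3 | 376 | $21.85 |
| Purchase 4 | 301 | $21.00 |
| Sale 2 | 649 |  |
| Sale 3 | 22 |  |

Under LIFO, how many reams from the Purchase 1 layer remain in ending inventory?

228

Sale 1 (285) [LIFO — newest first]: 196 @ $19.00 + 89 @ $17.65 = $5,294.85
Sale 2 (649) [LIFO — newest first]: 301 @ $21.00 + 348 @ $21.85 = $13,924.80
Sale 3 (22) [LIFO — newest first]: 22 @ $21.85 = $480.70
Total COGS = $5,294.85 + $13,924.80 + $480.70 = $19,700.35
Ending inventory: 228 @ $17.65 + 6 @ $21.85 = $4,155.30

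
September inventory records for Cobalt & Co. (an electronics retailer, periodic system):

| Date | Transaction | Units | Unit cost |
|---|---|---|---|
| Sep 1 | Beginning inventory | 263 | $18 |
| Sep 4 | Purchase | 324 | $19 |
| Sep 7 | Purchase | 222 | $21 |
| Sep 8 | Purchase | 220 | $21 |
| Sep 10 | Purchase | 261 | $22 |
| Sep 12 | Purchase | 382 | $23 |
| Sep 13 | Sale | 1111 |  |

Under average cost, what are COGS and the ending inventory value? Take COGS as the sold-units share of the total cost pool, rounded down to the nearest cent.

Sep 13, sell 1111: 1111/1672 × $34,700.00 → $23,057.23
Ending inventory (cost pool remaining) = $11,642.77
Check: goods available $34,700.00 = COGS $23,057.23 + ending $11,642.77

COGS = $23,057.23; ending inventory = $11,642.77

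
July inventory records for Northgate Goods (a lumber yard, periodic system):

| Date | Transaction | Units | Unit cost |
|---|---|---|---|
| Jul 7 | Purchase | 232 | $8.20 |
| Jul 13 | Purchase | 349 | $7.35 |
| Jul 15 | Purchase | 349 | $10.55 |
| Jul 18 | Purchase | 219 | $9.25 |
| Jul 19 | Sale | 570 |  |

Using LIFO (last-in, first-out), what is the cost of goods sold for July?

COGS = $5,722.40

Jul 19, 570 sold [LIFO — newest first]: 219 @ $9.25 + 349 @ $10.55 + 2 @ $7.35 = $5,722.40
Ending inventory: 232 @ $8.20 + 347 @ $7.35 = $4,452.85
Check: goods available $10,175.25 = COGS $5,722.40 + ending $4,452.85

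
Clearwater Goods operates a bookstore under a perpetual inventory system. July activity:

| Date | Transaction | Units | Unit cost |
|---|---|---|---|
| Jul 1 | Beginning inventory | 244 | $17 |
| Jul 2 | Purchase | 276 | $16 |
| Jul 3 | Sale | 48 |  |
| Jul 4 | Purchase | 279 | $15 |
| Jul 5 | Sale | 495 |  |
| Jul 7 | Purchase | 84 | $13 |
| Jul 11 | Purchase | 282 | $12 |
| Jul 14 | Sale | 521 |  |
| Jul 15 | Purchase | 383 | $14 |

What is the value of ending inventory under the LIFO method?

Jul 3, 48 sold [LIFO — newest first]: 48 @ $16 = $768
Jul 5, 495 sold [LIFO — newest first]: 279 @ $15 + 216 @ $16 = $7,641
Jul 14, 521 sold [LIFO — newest first]: 282 @ $12 + 84 @ $13 + 12 @ $16 + 143 @ $17 = $7,099
Total COGS = $768 + $7,641 + $7,099 = $15,508
Ending inventory: 101 @ $17 + 383 @ $14 = $7,079

Ending inventory = $7,079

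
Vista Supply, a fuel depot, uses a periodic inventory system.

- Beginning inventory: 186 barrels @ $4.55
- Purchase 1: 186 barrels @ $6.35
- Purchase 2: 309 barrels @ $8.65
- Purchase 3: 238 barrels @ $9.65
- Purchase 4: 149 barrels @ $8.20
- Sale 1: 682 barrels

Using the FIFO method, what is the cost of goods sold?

COGS = $4,709.90

Sale 1 (682) [FIFO — oldest first]: 186 @ $4.55 + 186 @ $6.35 + 309 @ $8.65 + 1 @ $9.65 = $4,709.90
Ending inventory: 237 @ $9.65 + 149 @ $8.20 = $3,508.85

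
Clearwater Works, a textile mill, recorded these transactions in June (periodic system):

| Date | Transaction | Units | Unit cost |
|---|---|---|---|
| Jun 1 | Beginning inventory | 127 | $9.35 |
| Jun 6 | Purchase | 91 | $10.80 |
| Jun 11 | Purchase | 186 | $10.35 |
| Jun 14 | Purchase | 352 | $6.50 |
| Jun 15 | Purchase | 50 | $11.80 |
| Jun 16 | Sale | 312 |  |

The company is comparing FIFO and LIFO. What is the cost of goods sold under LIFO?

FIFO COGS: 127 @ $9.35 + 91 @ $10.80 + 94 @ $10.35 = $3,143.15
LIFO COGS: 50 @ $11.80 + 262 @ $6.50 = $2,293.00

COGS = $2,293.00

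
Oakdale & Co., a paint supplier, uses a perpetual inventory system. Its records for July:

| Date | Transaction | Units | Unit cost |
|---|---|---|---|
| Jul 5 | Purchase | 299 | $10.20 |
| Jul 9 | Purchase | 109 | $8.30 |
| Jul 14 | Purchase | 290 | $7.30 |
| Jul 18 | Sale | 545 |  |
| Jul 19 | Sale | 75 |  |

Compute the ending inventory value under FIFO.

Ending inventory = $569.40

Jul 18, 545 sold [FIFO — oldest first]: 299 @ $10.20 + 109 @ $8.30 + 137 @ $7.30 = $4,954.60
Jul 19, 75 sold [FIFO — oldest first]: 75 @ $7.30 = $547.50
Total COGS = $4,954.60 + $547.50 = $5,502.10
Ending inventory: 78 @ $7.30 = $569.40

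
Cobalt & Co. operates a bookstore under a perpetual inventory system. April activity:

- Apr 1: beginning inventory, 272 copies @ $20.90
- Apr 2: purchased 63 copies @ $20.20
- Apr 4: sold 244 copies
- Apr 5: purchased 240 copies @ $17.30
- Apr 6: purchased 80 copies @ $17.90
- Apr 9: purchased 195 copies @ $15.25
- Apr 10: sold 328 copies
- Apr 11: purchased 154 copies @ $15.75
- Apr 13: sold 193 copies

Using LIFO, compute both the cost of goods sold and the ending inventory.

COGS = $13,478.35; ending inventory = $4,462.30

Apr 4, 244 sold [LIFO — newest first]: 63 @ $20.20 + 181 @ $20.90 = $5,055.50
Apr 10, 328 sold [LIFO — newest first]: 195 @ $15.25 + 80 @ $17.90 + 53 @ $17.30 = $5,322.65
Apr 13, 193 sold [LIFO — newest first]: 154 @ $15.75 + 39 @ $17.30 = $3,100.20
Total COGS = $5,055.50 + $5,322.65 + $3,100.20 = $13,478.35
Ending inventory: 91 @ $20.90 + 148 @ $17.30 = $4,462.30
Check: goods available $17,940.65 = COGS $13,478.35 + ending $4,462.30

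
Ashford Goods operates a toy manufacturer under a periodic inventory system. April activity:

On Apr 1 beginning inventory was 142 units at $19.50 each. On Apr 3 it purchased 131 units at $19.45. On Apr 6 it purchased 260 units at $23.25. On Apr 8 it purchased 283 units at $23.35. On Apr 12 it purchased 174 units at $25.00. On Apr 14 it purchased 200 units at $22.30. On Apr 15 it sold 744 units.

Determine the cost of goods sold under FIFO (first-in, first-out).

COGS = $16,288.80

Apr 15, 744 sold [FIFO — oldest first]: 142 @ $19.50 + 131 @ $19.45 + 260 @ $23.25 + 211 @ $23.35 = $16,288.80
Ending inventory: 72 @ $23.35 + 174 @ $25.00 + 200 @ $22.30 = $10,491.20
Check: goods available $26,780.00 = COGS $16,288.80 + ending $10,491.20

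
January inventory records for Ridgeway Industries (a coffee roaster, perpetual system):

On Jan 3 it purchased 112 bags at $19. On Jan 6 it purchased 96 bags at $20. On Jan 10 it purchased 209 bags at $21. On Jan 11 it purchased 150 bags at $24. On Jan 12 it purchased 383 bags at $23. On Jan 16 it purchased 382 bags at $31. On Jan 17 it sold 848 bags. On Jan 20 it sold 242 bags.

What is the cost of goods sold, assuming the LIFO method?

Jan 17, 848 sold [LIFO — newest first]: 382 @ $31 + 383 @ $23 + 83 @ $24 = $22,643
Jan 20, 242 sold [LIFO — newest first]: 67 @ $24 + 175 @ $21 = $5,283
Total COGS = $22,643 + $5,283 = $27,926
Ending inventory: 112 @ $19 + 96 @ $20 + 34 @ $21 = $4,762
Check: goods available $32,688 = COGS $27,926 + ending $4,762

COGS = $27,926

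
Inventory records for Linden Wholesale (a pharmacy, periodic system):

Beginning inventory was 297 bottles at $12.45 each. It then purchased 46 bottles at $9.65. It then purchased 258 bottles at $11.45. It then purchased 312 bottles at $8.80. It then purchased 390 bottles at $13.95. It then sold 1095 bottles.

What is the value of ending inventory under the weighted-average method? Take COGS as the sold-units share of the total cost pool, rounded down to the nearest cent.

Ending inventory = $2,439.46

Sale 1, sell 1095: 1095/1303 × $15,281.75 → $12,842.29
Ending inventory (cost pool remaining) = $2,439.46
Check: goods available $15,281.75 = COGS $12,842.29 + ending $2,439.46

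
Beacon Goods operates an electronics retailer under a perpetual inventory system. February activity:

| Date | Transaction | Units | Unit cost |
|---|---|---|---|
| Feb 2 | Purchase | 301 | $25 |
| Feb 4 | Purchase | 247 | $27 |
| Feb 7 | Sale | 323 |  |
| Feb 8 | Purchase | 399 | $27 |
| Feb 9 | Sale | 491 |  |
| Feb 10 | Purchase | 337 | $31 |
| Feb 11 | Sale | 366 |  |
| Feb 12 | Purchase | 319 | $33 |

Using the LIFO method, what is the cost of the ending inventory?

Ending inventory = $13,127

Feb 7, 323 sold [LIFO — newest first]: 247 @ $27 + 76 @ $25 = $8,569
Feb 9, 491 sold [LIFO — newest first]: 399 @ $27 + 92 @ $25 = $13,073
Feb 11, 366 sold [LIFO — newest first]: 337 @ $31 + 29 @ $25 = $11,172
Total COGS = $8,569 + $13,073 + $11,172 = $32,814
Ending inventory: 104 @ $25 + 319 @ $33 = $13,127
Check: goods available $45,941 = COGS $32,814 + ending $13,127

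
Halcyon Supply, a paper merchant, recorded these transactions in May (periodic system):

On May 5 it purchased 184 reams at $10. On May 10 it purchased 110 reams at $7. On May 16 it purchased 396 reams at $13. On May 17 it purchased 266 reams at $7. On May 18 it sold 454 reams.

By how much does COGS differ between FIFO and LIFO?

$384

FIFO COGS: 184 @ $10 + 110 @ $7 + 160 @ $13 = $4,690
LIFO COGS: 266 @ $7 + 188 @ $13 = $4,306
Difference = |$4,690 − $4,306| = $384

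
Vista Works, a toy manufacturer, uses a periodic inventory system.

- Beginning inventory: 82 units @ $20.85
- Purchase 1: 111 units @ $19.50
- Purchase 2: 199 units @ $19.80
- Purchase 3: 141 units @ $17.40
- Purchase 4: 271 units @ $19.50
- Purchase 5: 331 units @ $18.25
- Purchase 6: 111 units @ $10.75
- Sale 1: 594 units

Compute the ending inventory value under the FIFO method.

Ending inventory = $11,329.00

Sale 1 (594) [FIFO — oldest first]: 82 @ $20.85 + 111 @ $19.50 + 199 @ $19.80 + 141 @ $17.40 + 61 @ $19.50 = $11,457.30
Ending inventory: 210 @ $19.50 + 331 @ $18.25 + 111 @ $10.75 = $11,329.00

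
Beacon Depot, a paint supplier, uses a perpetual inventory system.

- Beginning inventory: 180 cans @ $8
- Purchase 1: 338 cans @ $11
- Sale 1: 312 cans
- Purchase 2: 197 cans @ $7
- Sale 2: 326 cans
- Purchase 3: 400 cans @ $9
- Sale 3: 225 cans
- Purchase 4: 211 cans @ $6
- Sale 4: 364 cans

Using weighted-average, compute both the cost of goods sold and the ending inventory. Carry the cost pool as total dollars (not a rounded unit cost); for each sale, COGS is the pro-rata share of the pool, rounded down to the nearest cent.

COGS = $10,651.59; ending inventory = $751.41

After Beginning: 180 on hand, pool $1,440.00 (≈ $8.0000 each)
After Purchase 1: 518 on hand, pool $5,158.00 (≈ $9.9575 each)
Sale 1, sell 312: 312/518 × $5,158.00 → $3,106.74
After Purchase 2: 403 on hand, pool $3,430.26 (≈ $8.5118 each)
Sale 2, sell 326: 326/403 × $3,430.26 → $2,774.85
After Purchase 3: 477 on hand, pool $4,255.41 (≈ $8.9212 each)
Sale 3, sell 225: 225/477 × $4,255.41 → $2,007.26
After Purchase 4: 463 on hand, pool $3,514.15 (≈ $7.5900 each)
Sale 4, sell 364: 364/463 × $3,514.15 → $2,762.74
Total COGS = $3,106.74 + $2,774.85 + $2,007.26 + $2,762.74 = $10,651.59
Ending inventory (cost pool remaining) = $751.41
Check: goods available $11,403.00 = COGS $10,651.59 + ending $751.41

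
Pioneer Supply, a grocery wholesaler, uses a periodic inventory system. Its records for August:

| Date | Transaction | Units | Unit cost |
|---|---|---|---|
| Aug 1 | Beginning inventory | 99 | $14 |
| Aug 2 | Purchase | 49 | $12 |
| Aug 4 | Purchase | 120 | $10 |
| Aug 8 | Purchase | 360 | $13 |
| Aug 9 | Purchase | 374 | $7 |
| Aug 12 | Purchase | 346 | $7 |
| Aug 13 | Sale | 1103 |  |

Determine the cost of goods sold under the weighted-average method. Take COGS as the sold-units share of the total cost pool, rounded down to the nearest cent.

Aug 13, sell 1103: 1103/1348 × $12,894.00 → $10,550.50
Ending inventory (cost pool remaining) = $2,343.50
Check: goods available $12,894.00 = COGS $10,550.50 + ending $2,343.50

COGS = $10,550.50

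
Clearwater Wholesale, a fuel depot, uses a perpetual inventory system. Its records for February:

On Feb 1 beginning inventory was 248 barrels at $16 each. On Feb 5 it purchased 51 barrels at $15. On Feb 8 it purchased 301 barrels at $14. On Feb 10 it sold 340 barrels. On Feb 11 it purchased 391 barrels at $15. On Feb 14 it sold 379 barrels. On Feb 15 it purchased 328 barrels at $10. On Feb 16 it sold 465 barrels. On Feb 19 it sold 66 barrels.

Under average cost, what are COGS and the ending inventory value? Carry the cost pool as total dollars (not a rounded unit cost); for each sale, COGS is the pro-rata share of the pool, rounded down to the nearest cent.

COGS = $17,246.69; ending inventory = $845.31

After Feb 1: 248 on hand, pool $3,968.00 (≈ $16.0000 each)
After Feb 5: 299 on hand, pool $4,733.00 (≈ $15.8294 each)
After Feb 8: 600 on hand, pool $8,947.00 (≈ $14.9117 each)
Feb 10, sell 340: 340/600 × $8,947.00 → $5,069.96
After Feb 11: 651 on hand, pool $9,742.04 (≈ $14.9647 each)
Feb 14, sell 379: 379/651 × $9,742.04 → $5,671.63
After Feb 15: 600 on hand, pool $7,350.41 (≈ $12.2507 each)
Feb 16, sell 465: 465/600 × $7,350.41 → $5,696.56
Feb 19, sell 66: 66/135 × $1,653.85 → $808.54
Total COGS = $5,069.96 + $5,671.63 + $5,696.56 + $808.54 = $17,246.69
Ending inventory (cost pool remaining) = $845.31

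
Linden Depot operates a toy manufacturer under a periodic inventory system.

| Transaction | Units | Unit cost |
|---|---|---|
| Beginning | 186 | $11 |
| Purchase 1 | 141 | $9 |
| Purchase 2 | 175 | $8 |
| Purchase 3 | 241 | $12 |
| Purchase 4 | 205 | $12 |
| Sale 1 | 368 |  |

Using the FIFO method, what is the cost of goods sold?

Sale 1 (368) [FIFO — oldest first]: 186 @ $11 + 141 @ $9 + 41 @ $8 = $3,643
Ending inventory: 134 @ $8 + 241 @ $12 + 205 @ $12 = $6,424

COGS = $3,643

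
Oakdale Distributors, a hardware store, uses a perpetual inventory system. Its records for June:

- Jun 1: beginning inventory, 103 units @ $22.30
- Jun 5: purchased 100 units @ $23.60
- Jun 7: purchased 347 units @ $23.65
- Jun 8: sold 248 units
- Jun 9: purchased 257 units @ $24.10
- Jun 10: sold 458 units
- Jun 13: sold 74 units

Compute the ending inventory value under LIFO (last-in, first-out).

Jun 8, 248 sold [LIFO — newest first]: 248 @ $23.65 = $5,865.20
Jun 10, 458 sold [LIFO — newest first]: 257 @ $24.10 + 99 @ $23.65 + 100 @ $23.60 + 2 @ $22.30 = $10,939.65
Jun 13, 74 sold [LIFO — newest first]: 74 @ $22.30 = $1,650.20
Total COGS = $5,865.20 + $10,939.65 + $1,650.20 = $18,455.05
Ending inventory: 27 @ $22.30 = $602.10
Check: goods available $19,057.15 = COGS $18,455.05 + ending $602.10

Ending inventory = $602.10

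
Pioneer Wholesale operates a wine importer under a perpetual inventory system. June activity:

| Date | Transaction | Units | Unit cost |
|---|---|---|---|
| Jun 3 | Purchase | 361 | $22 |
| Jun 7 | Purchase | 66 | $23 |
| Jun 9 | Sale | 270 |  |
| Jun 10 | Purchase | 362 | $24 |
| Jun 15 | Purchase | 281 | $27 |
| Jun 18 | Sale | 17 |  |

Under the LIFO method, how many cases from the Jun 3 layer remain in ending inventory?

Jun 9, 270 sold [LIFO — newest first]: 66 @ $23 + 204 @ $22 = $6,006
Jun 18, 17 sold [LIFO — newest first]: 17 @ $27 = $459
Total COGS = $6,006 + $459 = $6,465
Ending inventory: 157 @ $22 + 362 @ $24 + 264 @ $27 = $19,270

157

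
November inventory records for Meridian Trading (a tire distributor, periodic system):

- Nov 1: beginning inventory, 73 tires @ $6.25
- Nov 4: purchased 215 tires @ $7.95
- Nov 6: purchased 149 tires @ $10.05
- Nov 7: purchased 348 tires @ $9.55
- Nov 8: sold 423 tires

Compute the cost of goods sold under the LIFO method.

Nov 8, 423 sold [LIFO — newest first]: 348 @ $9.55 + 75 @ $10.05 = $4,077.15
Ending inventory: 73 @ $6.25 + 215 @ $7.95 + 74 @ $10.05 = $2,909.20
Check: goods available $6,986.35 = COGS $4,077.15 + ending $2,909.20

COGS = $4,077.15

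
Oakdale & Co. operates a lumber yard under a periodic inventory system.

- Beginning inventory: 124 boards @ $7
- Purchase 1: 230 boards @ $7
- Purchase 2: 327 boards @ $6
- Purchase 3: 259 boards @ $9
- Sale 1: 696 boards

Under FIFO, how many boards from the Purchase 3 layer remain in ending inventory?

244

Sale 1 (696) [FIFO — oldest first]: 124 @ $7 + 230 @ $7 + 327 @ $6 + 15 @ $9 = $4,575
Ending inventory: 244 @ $9 = $2,196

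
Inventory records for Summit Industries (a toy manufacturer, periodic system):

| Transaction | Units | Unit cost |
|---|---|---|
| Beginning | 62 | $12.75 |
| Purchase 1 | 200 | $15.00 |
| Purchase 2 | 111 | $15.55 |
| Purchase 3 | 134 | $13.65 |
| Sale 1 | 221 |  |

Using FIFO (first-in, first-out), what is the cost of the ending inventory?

Sale 1 (221) [FIFO — oldest first]: 62 @ $12.75 + 159 @ $15.00 = $3,175.50
Ending inventory: 41 @ $15.00 + 111 @ $15.55 + 134 @ $13.65 = $4,170.15

Ending inventory = $4,170.15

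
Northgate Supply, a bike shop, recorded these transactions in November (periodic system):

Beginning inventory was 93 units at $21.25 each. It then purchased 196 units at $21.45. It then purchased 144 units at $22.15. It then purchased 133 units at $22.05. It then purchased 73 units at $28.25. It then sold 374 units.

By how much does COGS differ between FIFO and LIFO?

$636.10

FIFO COGS: 93 @ $21.25 + 196 @ $21.45 + 85 @ $22.15 = $8,063.20
LIFO COGS: 73 @ $28.25 + 133 @ $22.05 + 144 @ $22.15 + 24 @ $21.45 = $8,699.30
Difference = |$8,063.20 − $8,699.30| = $636.10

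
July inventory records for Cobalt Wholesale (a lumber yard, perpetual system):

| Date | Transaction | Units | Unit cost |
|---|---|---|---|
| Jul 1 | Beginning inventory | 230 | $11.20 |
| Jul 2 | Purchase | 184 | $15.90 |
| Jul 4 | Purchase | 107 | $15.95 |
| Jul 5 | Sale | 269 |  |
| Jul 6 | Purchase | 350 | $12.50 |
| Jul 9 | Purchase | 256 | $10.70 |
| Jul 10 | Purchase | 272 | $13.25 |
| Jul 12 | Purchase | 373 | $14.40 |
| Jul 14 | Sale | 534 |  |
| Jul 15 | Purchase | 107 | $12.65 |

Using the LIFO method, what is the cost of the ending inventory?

Jul 5, 269 sold [LIFO — newest first]: 107 @ $15.95 + 162 @ $15.90 = $4,282.45
Jul 14, 534 sold [LIFO — newest first]: 373 @ $14.40 + 161 @ $13.25 = $7,504.45
Total COGS = $4,282.45 + $7,504.45 = $11,786.90
Ending inventory: 230 @ $11.20 + 22 @ $15.90 + 350 @ $12.50 + 256 @ $10.70 + 111 @ $13.25 + 107 @ $12.65 = $12,864.30

Ending inventory = $12,864.30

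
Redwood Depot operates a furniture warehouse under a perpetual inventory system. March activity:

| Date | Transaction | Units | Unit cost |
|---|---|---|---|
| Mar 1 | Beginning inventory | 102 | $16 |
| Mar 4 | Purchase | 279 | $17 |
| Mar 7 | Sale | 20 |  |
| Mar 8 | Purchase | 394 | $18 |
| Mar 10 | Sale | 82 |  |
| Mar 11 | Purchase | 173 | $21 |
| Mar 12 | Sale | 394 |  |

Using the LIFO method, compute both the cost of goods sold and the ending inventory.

COGS = $9,427; ending inventory = $7,673

Mar 7, 20 sold [LIFO — newest first]: 20 @ $17 = $340
Mar 10, 82 sold [LIFO — newest first]: 82 @ $18 = $1,476
Mar 12, 394 sold [LIFO — newest first]: 173 @ $21 + 221 @ $18 = $7,611
Total COGS = $340 + $1,476 + $7,611 = $9,427
Ending inventory: 102 @ $16 + 259 @ $17 + 91 @ $18 = $7,673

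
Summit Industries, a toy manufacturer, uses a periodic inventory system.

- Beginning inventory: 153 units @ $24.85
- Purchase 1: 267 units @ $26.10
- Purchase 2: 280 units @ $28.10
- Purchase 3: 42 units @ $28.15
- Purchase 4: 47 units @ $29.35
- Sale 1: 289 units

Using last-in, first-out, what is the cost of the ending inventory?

Sale 1 (289) [LIFO — newest first]: 47 @ $29.35 + 42 @ $28.15 + 200 @ $28.10 = $8,181.75
Ending inventory: 153 @ $24.85 + 267 @ $26.10 + 80 @ $28.10 = $13,018.75
Check: goods available $21,200.50 = COGS $8,181.75 + ending $13,018.75

Ending inventory = $13,018.75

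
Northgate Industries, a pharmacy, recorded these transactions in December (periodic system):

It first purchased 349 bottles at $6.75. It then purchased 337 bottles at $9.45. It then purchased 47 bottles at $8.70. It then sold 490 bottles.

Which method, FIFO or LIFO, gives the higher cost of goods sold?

LIFO

FIFO COGS: 349 @ $6.75 + 141 @ $9.45 = $3,688.20
LIFO COGS: 47 @ $8.70 + 337 @ $9.45 + 106 @ $6.75 = $4,309.05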